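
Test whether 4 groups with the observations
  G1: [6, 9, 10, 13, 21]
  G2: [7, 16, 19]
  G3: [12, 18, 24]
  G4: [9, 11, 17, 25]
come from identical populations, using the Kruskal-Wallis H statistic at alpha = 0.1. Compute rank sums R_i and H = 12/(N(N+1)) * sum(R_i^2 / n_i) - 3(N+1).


Step 1: Combine all N = 15 observations and assign midranks.
sorted (value, group, rank): (6,G1,1), (7,G2,2), (9,G1,3.5), (9,G4,3.5), (10,G1,5), (11,G4,6), (12,G3,7), (13,G1,8), (16,G2,9), (17,G4,10), (18,G3,11), (19,G2,12), (21,G1,13), (24,G3,14), (25,G4,15)
Step 2: Sum ranks within each group.
R_1 = 30.5 (n_1 = 5)
R_2 = 23 (n_2 = 3)
R_3 = 32 (n_3 = 3)
R_4 = 34.5 (n_4 = 4)
Step 3: H = 12/(N(N+1)) * sum(R_i^2/n_i) - 3(N+1)
     = 12/(15*16) * (30.5^2/5 + 23^2/3 + 32^2/3 + 34.5^2/4) - 3*16
     = 0.050000 * 1001.28 - 48
     = 2.063958.
Step 4: Ties present; correction factor C = 1 - 6/(15^3 - 15) = 0.998214. Corrected H = 2.063958 / 0.998214 = 2.067651.
Step 5: Under H0, H ~ chi^2(3); p-value = 0.558485.
Step 6: alpha = 0.1. fail to reject H0.

H = 2.0677, df = 3, p = 0.558485, fail to reject H0.


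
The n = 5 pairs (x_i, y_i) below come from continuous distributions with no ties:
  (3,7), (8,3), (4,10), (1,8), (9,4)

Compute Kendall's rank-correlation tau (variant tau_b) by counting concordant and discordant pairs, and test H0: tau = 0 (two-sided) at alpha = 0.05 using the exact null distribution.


Step 1: Enumerate the 10 unordered pairs (i,j) with i<j and classify each by sign(x_j-x_i) * sign(y_j-y_i).
  (1,2):dx=+5,dy=-4->D; (1,3):dx=+1,dy=+3->C; (1,4):dx=-2,dy=+1->D; (1,5):dx=+6,dy=-3->D
  (2,3):dx=-4,dy=+7->D; (2,4):dx=-7,dy=+5->D; (2,5):dx=+1,dy=+1->C; (3,4):dx=-3,dy=-2->C
  (3,5):dx=+5,dy=-6->D; (4,5):dx=+8,dy=-4->D
Step 2: C = 3, D = 7, total pairs = 10.
Step 3: tau = (C - D)/(n(n-1)/2) = (3 - 7)/10 = -0.400000.
Step 4: Exact two-sided p-value (enumerate n! = 120 permutations of y under H0): p = 0.483333.
Step 5: alpha = 0.05. fail to reject H0.

tau_b = -0.4000 (C=3, D=7), p = 0.483333, fail to reject H0.


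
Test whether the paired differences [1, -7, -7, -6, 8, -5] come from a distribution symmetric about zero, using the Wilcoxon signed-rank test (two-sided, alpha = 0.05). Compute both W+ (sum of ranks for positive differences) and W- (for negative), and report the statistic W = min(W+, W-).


Step 1: Drop any zero differences (none here) and take |d_i|.
|d| = [1, 7, 7, 6, 8, 5]
Step 2: Midrank |d_i| (ties get averaged ranks).
ranks: |1|->1, |7|->4.5, |7|->4.5, |6|->3, |8|->6, |5|->2
Step 3: Attach original signs; sum ranks with positive sign and with negative sign.
W+ = 1 + 6 = 7
W- = 4.5 + 4.5 + 3 + 2 = 14
(Check: W+ + W- = 21 should equal n(n+1)/2 = 21.)
Step 4: Test statistic W = min(W+, W-) = 7.
Step 5: Ties in |d|, so use the tie-corrected normal approximation.
        E[W] = n(n+1)/4 = 6*7/4 = 10.5.
        Tie groups: |d|=7 (t=2); sum(t^3 - t) = 6.
        Var[W] = n(n+1)(2n+1)/24 - sum(t^3-t)/48 = 546/24 - 6/48 = 22.625.
        z = (W - E[W]) / sqrt(Var[W]) = (7 - 10.5) / 4.7566 = -0.7358.
        Two-sided p = 2*Phi(z) = 0.461838.
Step 6: alpha = 0.05. fail to reject H0.

W+ = 7, W- = 14, W = min = 7, p = 0.461838, fail to reject H0.


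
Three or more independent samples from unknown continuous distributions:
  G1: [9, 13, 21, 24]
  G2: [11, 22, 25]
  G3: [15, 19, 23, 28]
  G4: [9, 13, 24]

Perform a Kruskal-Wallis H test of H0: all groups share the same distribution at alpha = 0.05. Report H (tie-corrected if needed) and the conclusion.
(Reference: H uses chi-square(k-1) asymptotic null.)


Step 1: Combine all N = 14 observations and assign midranks.
sorted (value, group, rank): (9,G1,1.5), (9,G4,1.5), (11,G2,3), (13,G1,4.5), (13,G4,4.5), (15,G3,6), (19,G3,7), (21,G1,8), (22,G2,9), (23,G3,10), (24,G1,11.5), (24,G4,11.5), (25,G2,13), (28,G3,14)
Step 2: Sum ranks within each group.
R_1 = 25.5 (n_1 = 4)
R_2 = 25 (n_2 = 3)
R_3 = 37 (n_3 = 4)
R_4 = 17.5 (n_4 = 3)
Step 3: H = 12/(N(N+1)) * sum(R_i^2/n_i) - 3(N+1)
     = 12/(14*15) * (25.5^2/4 + 25^2/3 + 37^2/4 + 17.5^2/3) - 3*15
     = 0.057143 * 815.229 - 45
     = 1.584524.
Step 4: Ties present; correction factor C = 1 - 18/(14^3 - 14) = 0.993407. Corrected H = 1.584524 / 0.993407 = 1.595041.
Step 5: Under H0, H ~ chi^2(3); p-value = 0.660515.
Step 6: alpha = 0.05. fail to reject H0.

H = 1.5950, df = 3, p = 0.660515, fail to reject H0.


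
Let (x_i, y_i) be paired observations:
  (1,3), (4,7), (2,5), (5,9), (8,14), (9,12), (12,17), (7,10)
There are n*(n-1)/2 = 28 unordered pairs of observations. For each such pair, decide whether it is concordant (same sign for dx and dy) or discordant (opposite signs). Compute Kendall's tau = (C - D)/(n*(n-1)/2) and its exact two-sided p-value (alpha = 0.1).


Step 1: Enumerate the 28 unordered pairs (i,j) with i<j and classify each by sign(x_j-x_i) * sign(y_j-y_i).
  (1,2):dx=+3,dy=+4->C; (1,3):dx=+1,dy=+2->C; (1,4):dx=+4,dy=+6->C; (1,5):dx=+7,dy=+11->C
  (1,6):dx=+8,dy=+9->C; (1,7):dx=+11,dy=+14->C; (1,8):dx=+6,dy=+7->C; (2,3):dx=-2,dy=-2->C
  (2,4):dx=+1,dy=+2->C; (2,5):dx=+4,dy=+7->C; (2,6):dx=+5,dy=+5->C; (2,7):dx=+8,dy=+10->C
  (2,8):dx=+3,dy=+3->C; (3,4):dx=+3,dy=+4->C; (3,5):dx=+6,dy=+9->C; (3,6):dx=+7,dy=+7->C
  (3,7):dx=+10,dy=+12->C; (3,8):dx=+5,dy=+5->C; (4,5):dx=+3,dy=+5->C; (4,6):dx=+4,dy=+3->C
  (4,7):dx=+7,dy=+8->C; (4,8):dx=+2,dy=+1->C; (5,6):dx=+1,dy=-2->D; (5,7):dx=+4,dy=+3->C
  (5,8):dx=-1,dy=-4->C; (6,7):dx=+3,dy=+5->C; (6,8):dx=-2,dy=-2->C; (7,8):dx=-5,dy=-7->C
Step 2: C = 27, D = 1, total pairs = 28.
Step 3: tau = (C - D)/(n(n-1)/2) = (27 - 1)/28 = 0.928571.
Step 4: Exact two-sided p-value (enumerate n! = 40320 permutations of y under H0): p = 0.000397.
Step 5: alpha = 0.1. reject H0.

tau_b = 0.9286 (C=27, D=1), p = 0.000397, reject H0.


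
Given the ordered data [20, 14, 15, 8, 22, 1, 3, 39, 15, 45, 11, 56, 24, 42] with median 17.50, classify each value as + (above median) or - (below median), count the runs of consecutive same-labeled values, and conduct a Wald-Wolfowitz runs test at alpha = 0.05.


Step 1: Compute median = 17.50; label A = above, B = below.
Labels in order: ABBBABBABABAAA  (n_A = 7, n_B = 7)
Step 2: Count runs R = 9.
Step 3: Under H0 (random ordering), E[R] = 2*n_A*n_B/(n_A+n_B) + 1 = 2*7*7/14 + 1 = 8.0000.
        Var[R] = 2*n_A*n_B*(2*n_A*n_B - n_A - n_B) / ((n_A+n_B)^2 * (n_A+n_B-1)) = 8232/2548 = 3.2308.
        SD[R] = 1.7974.
Step 4: Continuity-corrected z = (R - 0.5 - E[R]) / SD[R] = (9 - 0.5 - 8.0000) / 1.7974 = 0.2782.
Step 5: Two-sided p-value via normal approximation = 2*(1 - Phi(|z|)) = 0.780879.
Step 6: alpha = 0.05. fail to reject H0.

R = 9, z = 0.2782, p = 0.780879, fail to reject H0.


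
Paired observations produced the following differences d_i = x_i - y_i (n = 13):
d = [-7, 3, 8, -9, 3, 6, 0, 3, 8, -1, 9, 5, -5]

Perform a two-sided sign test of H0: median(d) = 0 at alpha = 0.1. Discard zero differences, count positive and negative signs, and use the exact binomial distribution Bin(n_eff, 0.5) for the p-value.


Step 1: Discard zero differences. Original n = 13; n_eff = number of nonzero differences = 12.
Nonzero differences (with sign): -7, +3, +8, -9, +3, +6, +3, +8, -1, +9, +5, -5
Step 2: Count signs: positive = 8, negative = 4.
Step 3: Under H0: P(positive) = 0.5, so the number of positives S ~ Bin(12, 0.5).
Step 4: Two-sided exact p-value = sum of Bin(12,0.5) probabilities at or below the observed probability = 0.387695.
Step 5: alpha = 0.1. fail to reject H0.

n_eff = 12, pos = 8, neg = 4, p = 0.387695, fail to reject H0.


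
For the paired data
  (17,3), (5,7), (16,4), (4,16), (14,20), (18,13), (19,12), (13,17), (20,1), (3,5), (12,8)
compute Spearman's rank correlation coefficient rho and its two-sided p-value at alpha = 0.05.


Step 1: Rank x and y separately (midranks; no ties here).
rank(x): 17->8, 5->3, 16->7, 4->2, 14->6, 18->9, 19->10, 13->5, 20->11, 3->1, 12->4
rank(y): 3->2, 7->5, 4->3, 16->9, 20->11, 13->8, 12->7, 17->10, 1->1, 5->4, 8->6
Step 2: d_i = R_x(i) - R_y(i); compute d_i^2.
  (8-2)^2=36, (3-5)^2=4, (7-3)^2=16, (2-9)^2=49, (6-11)^2=25, (9-8)^2=1, (10-7)^2=9, (5-10)^2=25, (11-1)^2=100, (1-4)^2=9, (4-6)^2=4
sum(d^2) = 278.
Step 3: rho = 1 - 6*278 / (11*(11^2 - 1)) = 1 - 1668/1320 = -0.263636.
Step 4: Under H0, t = rho * sqrt((n-2)/(1-rho^2)) = -0.8199 ~ t(9).
Step 5: Two-sided p-value from the t-distribution with 9 df = 0.433441.
Step 6: alpha = 0.05. fail to reject H0.

rho = -0.2636, p = 0.433441, fail to reject H0 at alpha = 0.05.


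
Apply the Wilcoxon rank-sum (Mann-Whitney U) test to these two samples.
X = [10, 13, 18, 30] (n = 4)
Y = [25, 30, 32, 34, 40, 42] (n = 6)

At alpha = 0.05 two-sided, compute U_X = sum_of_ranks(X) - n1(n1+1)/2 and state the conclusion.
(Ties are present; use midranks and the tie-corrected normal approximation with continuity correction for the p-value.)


Step 1: Combine and sort all 10 observations; assign midranks.
sorted (value, group): (10,X), (13,X), (18,X), (25,Y), (30,X), (30,Y), (32,Y), (34,Y), (40,Y), (42,Y)
ranks: 10->1, 13->2, 18->3, 25->4, 30->5.5, 30->5.5, 32->7, 34->8, 40->9, 42->10
Step 2: Rank sum for X: R1 = 1 + 2 + 3 + 5.5 = 11.5.
Step 3: U_X = R1 - n1(n1+1)/2 = 11.5 - 4*5/2 = 11.5 - 10 = 1.5.
       U_Y = n1*n2 - U_X = 24 - 1.5 = 22.5.
Step 4: Ties are present, so use the tie-corrected normal approximation (with continuity correction) for the p-value.
Step 5: p-value = 0.032476; compare to alpha = 0.05. reject H0.

U_X = 1.5, p = 0.032476, reject H0 at alpha = 0.05.


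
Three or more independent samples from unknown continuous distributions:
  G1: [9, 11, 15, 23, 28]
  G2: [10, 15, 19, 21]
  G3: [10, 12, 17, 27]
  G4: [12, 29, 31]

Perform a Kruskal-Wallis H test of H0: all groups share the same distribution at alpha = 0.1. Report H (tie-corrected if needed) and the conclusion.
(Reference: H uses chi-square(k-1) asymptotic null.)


Step 1: Combine all N = 16 observations and assign midranks.
sorted (value, group, rank): (9,G1,1), (10,G2,2.5), (10,G3,2.5), (11,G1,4), (12,G3,5.5), (12,G4,5.5), (15,G1,7.5), (15,G2,7.5), (17,G3,9), (19,G2,10), (21,G2,11), (23,G1,12), (27,G3,13), (28,G1,14), (29,G4,15), (31,G4,16)
Step 2: Sum ranks within each group.
R_1 = 38.5 (n_1 = 5)
R_2 = 31 (n_2 = 4)
R_3 = 30 (n_3 = 4)
R_4 = 36.5 (n_4 = 3)
Step 3: H = 12/(N(N+1)) * sum(R_i^2/n_i) - 3(N+1)
     = 12/(16*17) * (38.5^2/5 + 31^2/4 + 30^2/4 + 36.5^2/3) - 3*17
     = 0.044118 * 1205.78 - 51
     = 2.196324.
Step 4: Ties present; correction factor C = 1 - 18/(16^3 - 16) = 0.995588. Corrected H = 2.196324 / 0.995588 = 2.206056.
Step 5: Under H0, H ~ chi^2(3); p-value = 0.530756.
Step 6: alpha = 0.1. fail to reject H0.

H = 2.2061, df = 3, p = 0.530756, fail to reject H0.


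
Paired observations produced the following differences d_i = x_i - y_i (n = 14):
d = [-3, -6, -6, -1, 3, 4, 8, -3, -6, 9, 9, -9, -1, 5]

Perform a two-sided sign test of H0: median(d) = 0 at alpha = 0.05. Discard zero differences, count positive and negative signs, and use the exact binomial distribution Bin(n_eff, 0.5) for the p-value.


Step 1: Discard zero differences. Original n = 14; n_eff = number of nonzero differences = 14.
Nonzero differences (with sign): -3, -6, -6, -1, +3, +4, +8, -3, -6, +9, +9, -9, -1, +5
Step 2: Count signs: positive = 6, negative = 8.
Step 3: Under H0: P(positive) = 0.5, so the number of positives S ~ Bin(14, 0.5).
Step 4: Two-sided exact p-value = sum of Bin(14,0.5) probabilities at or below the observed probability = 0.790527.
Step 5: alpha = 0.05. fail to reject H0.

n_eff = 14, pos = 6, neg = 8, p = 0.790527, fail to reject H0.


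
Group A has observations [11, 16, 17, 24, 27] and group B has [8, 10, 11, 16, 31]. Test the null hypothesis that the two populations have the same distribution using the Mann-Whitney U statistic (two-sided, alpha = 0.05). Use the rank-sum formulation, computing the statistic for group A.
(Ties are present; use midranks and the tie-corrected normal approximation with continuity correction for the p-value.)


Step 1: Combine and sort all 10 observations; assign midranks.
sorted (value, group): (8,Y), (10,Y), (11,X), (11,Y), (16,X), (16,Y), (17,X), (24,X), (27,X), (31,Y)
ranks: 8->1, 10->2, 11->3.5, 11->3.5, 16->5.5, 16->5.5, 17->7, 24->8, 27->9, 31->10
Step 2: Rank sum for X: R1 = 3.5 + 5.5 + 7 + 8 + 9 = 33.
Step 3: U_X = R1 - n1(n1+1)/2 = 33 - 5*6/2 = 33 - 15 = 18.
       U_Y = n1*n2 - U_X = 25 - 18 = 7.
Step 4: Ties are present, so use the tie-corrected normal approximation (with continuity correction) for the p-value.
Step 5: p-value = 0.293326; compare to alpha = 0.05. fail to reject H0.

U_X = 18, p = 0.293326, fail to reject H0 at alpha = 0.05.


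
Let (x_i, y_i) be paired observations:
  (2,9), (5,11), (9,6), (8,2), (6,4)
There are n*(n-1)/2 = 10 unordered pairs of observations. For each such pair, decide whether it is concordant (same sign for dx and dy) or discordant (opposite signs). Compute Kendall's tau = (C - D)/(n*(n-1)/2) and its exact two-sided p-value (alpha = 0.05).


Step 1: Enumerate the 10 unordered pairs (i,j) with i<j and classify each by sign(x_j-x_i) * sign(y_j-y_i).
  (1,2):dx=+3,dy=+2->C; (1,3):dx=+7,dy=-3->D; (1,4):dx=+6,dy=-7->D; (1,5):dx=+4,dy=-5->D
  (2,3):dx=+4,dy=-5->D; (2,4):dx=+3,dy=-9->D; (2,5):dx=+1,dy=-7->D; (3,4):dx=-1,dy=-4->C
  (3,5):dx=-3,dy=-2->C; (4,5):dx=-2,dy=+2->D
Step 2: C = 3, D = 7, total pairs = 10.
Step 3: tau = (C - D)/(n(n-1)/2) = (3 - 7)/10 = -0.400000.
Step 4: Exact two-sided p-value (enumerate n! = 120 permutations of y under H0): p = 0.483333.
Step 5: alpha = 0.05. fail to reject H0.

tau_b = -0.4000 (C=3, D=7), p = 0.483333, fail to reject H0.


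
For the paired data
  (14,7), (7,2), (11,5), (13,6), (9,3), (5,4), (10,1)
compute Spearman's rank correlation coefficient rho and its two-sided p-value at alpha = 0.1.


Step 1: Rank x and y separately (midranks; no ties here).
rank(x): 14->7, 7->2, 11->5, 13->6, 9->3, 5->1, 10->4
rank(y): 7->7, 2->2, 5->5, 6->6, 3->3, 4->4, 1->1
Step 2: d_i = R_x(i) - R_y(i); compute d_i^2.
  (7-7)^2=0, (2-2)^2=0, (5-5)^2=0, (6-6)^2=0, (3-3)^2=0, (1-4)^2=9, (4-1)^2=9
sum(d^2) = 18.
Step 3: rho = 1 - 6*18 / (7*(7^2 - 1)) = 1 - 108/336 = 0.678571.
Step 4: Under H0, t = rho * sqrt((n-2)/(1-rho^2)) = 2.0657 ~ t(5).
Step 5: Two-sided p-value from the t-distribution with 5 df = 0.093750.
Step 6: alpha = 0.1. reject H0.

rho = 0.6786, p = 0.093750, reject H0 at alpha = 0.1.


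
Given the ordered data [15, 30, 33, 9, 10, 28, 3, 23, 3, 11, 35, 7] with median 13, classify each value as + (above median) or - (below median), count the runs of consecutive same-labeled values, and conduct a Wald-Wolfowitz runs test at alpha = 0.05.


Step 1: Compute median = 13; label A = above, B = below.
Labels in order: AAABBABABBAB  (n_A = 6, n_B = 6)
Step 2: Count runs R = 8.
Step 3: Under H0 (random ordering), E[R] = 2*n_A*n_B/(n_A+n_B) + 1 = 2*6*6/12 + 1 = 7.0000.
        Var[R] = 2*n_A*n_B*(2*n_A*n_B - n_A - n_B) / ((n_A+n_B)^2 * (n_A+n_B-1)) = 4320/1584 = 2.7273.
        SD[R] = 1.6514.
Step 4: Continuity-corrected z = (R - 0.5 - E[R]) / SD[R] = (8 - 0.5 - 7.0000) / 1.6514 = 0.3028.
Step 5: Two-sided p-value via normal approximation = 2*(1 - Phi(|z|)) = 0.762069.
Step 6: alpha = 0.05. fail to reject H0.

R = 8, z = 0.3028, p = 0.762069, fail to reject H0.


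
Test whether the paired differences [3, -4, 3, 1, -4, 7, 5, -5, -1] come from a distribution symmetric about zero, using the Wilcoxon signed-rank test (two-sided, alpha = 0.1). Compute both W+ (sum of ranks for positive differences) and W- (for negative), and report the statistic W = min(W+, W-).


Step 1: Drop any zero differences (none here) and take |d_i|.
|d| = [3, 4, 3, 1, 4, 7, 5, 5, 1]
Step 2: Midrank |d_i| (ties get averaged ranks).
ranks: |3|->3.5, |4|->5.5, |3|->3.5, |1|->1.5, |4|->5.5, |7|->9, |5|->7.5, |5|->7.5, |1|->1.5
Step 3: Attach original signs; sum ranks with positive sign and with negative sign.
W+ = 3.5 + 3.5 + 1.5 + 9 + 7.5 = 25
W- = 5.5 + 5.5 + 7.5 + 1.5 = 20
(Check: W+ + W- = 45 should equal n(n+1)/2 = 45.)
Step 4: Test statistic W = min(W+, W-) = 20.
Step 5: Ties in |d|, so use the tie-corrected normal approximation.
        E[W] = n(n+1)/4 = 9*10/4 = 22.5.
        Tie groups: |d|=1 (t=2), |d|=3 (t=2), |d|=4 (t=2), |d|=5 (t=2); sum(t^3 - t) = 24.
        Var[W] = n(n+1)(2n+1)/24 - sum(t^3-t)/48 = 1710/24 - 24/48 = 70.75.
        z = (W - E[W]) / sqrt(Var[W]) = (20 - 22.5) / 8.4113 = -0.2972.
        Two-sided p = 2*Phi(z) = 0.766299.
Step 6: alpha = 0.1. fail to reject H0.

W+ = 25, W- = 20, W = min = 20, p = 0.766299, fail to reject H0.


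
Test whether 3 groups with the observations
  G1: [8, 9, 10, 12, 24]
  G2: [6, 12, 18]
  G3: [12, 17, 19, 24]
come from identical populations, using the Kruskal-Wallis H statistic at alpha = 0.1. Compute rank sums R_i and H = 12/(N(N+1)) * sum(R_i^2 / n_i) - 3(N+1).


Step 1: Combine all N = 12 observations and assign midranks.
sorted (value, group, rank): (6,G2,1), (8,G1,2), (9,G1,3), (10,G1,4), (12,G1,6), (12,G2,6), (12,G3,6), (17,G3,8), (18,G2,9), (19,G3,10), (24,G1,11.5), (24,G3,11.5)
Step 2: Sum ranks within each group.
R_1 = 26.5 (n_1 = 5)
R_2 = 16 (n_2 = 3)
R_3 = 35.5 (n_3 = 4)
Step 3: H = 12/(N(N+1)) * sum(R_i^2/n_i) - 3(N+1)
     = 12/(12*13) * (26.5^2/5 + 16^2/3 + 35.5^2/4) - 3*13
     = 0.076923 * 540.846 - 39
     = 2.603526.
Step 4: Ties present; correction factor C = 1 - 30/(12^3 - 12) = 0.982517. Corrected H = 2.603526 / 0.982517 = 2.649852.
Step 5: Under H0, H ~ chi^2(2); p-value = 0.265823.
Step 6: alpha = 0.1. fail to reject H0.

H = 2.6499, df = 2, p = 0.265823, fail to reject H0.


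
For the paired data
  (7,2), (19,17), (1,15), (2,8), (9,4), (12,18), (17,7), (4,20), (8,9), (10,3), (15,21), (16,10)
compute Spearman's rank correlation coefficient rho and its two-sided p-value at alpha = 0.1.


Step 1: Rank x and y separately (midranks; no ties here).
rank(x): 7->4, 19->12, 1->1, 2->2, 9->6, 12->8, 17->11, 4->3, 8->5, 10->7, 15->9, 16->10
rank(y): 2->1, 17->9, 15->8, 8->5, 4->3, 18->10, 7->4, 20->11, 9->6, 3->2, 21->12, 10->7
Step 2: d_i = R_x(i) - R_y(i); compute d_i^2.
  (4-1)^2=9, (12-9)^2=9, (1-8)^2=49, (2-5)^2=9, (6-3)^2=9, (8-10)^2=4, (11-4)^2=49, (3-11)^2=64, (5-6)^2=1, (7-2)^2=25, (9-12)^2=9, (10-7)^2=9
sum(d^2) = 246.
Step 3: rho = 1 - 6*246 / (12*(12^2 - 1)) = 1 - 1476/1716 = 0.139860.
Step 4: Under H0, t = rho * sqrt((n-2)/(1-rho^2)) = 0.4467 ~ t(10).
Step 5: Two-sided p-value from the t-distribution with 10 df = 0.664633.
Step 6: alpha = 0.1. fail to reject H0.

rho = 0.1399, p = 0.664633, fail to reject H0 at alpha = 0.1.


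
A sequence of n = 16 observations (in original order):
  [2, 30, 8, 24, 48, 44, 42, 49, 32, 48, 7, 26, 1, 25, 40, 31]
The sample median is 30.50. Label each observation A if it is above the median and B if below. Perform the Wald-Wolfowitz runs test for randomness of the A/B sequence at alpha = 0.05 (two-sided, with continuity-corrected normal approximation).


Step 1: Compute median = 30.50; label A = above, B = below.
Labels in order: BBBBAAAAAABBBBAA  (n_A = 8, n_B = 8)
Step 2: Count runs R = 4.
Step 3: Under H0 (random ordering), E[R] = 2*n_A*n_B/(n_A+n_B) + 1 = 2*8*8/16 + 1 = 9.0000.
        Var[R] = 2*n_A*n_B*(2*n_A*n_B - n_A - n_B) / ((n_A+n_B)^2 * (n_A+n_B-1)) = 14336/3840 = 3.7333.
        SD[R] = 1.9322.
Step 4: Continuity-corrected z = (R + 0.5 - E[R]) / SD[R] = (4 + 0.5 - 9.0000) / 1.9322 = -2.3290.
Step 5: Two-sided p-value via normal approximation = 2*(1 - Phi(|z|)) = 0.019861.
Step 6: alpha = 0.05. reject H0.

R = 4, z = -2.3290, p = 0.019861, reject H0.


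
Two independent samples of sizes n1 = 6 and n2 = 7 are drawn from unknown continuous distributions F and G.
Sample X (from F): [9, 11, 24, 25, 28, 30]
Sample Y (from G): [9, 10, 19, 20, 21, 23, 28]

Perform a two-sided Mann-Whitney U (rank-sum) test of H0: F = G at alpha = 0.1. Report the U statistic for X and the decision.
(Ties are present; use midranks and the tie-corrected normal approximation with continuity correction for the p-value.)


Step 1: Combine and sort all 13 observations; assign midranks.
sorted (value, group): (9,X), (9,Y), (10,Y), (11,X), (19,Y), (20,Y), (21,Y), (23,Y), (24,X), (25,X), (28,X), (28,Y), (30,X)
ranks: 9->1.5, 9->1.5, 10->3, 11->4, 19->5, 20->6, 21->7, 23->8, 24->9, 25->10, 28->11.5, 28->11.5, 30->13
Step 2: Rank sum for X: R1 = 1.5 + 4 + 9 + 10 + 11.5 + 13 = 49.
Step 3: U_X = R1 - n1(n1+1)/2 = 49 - 6*7/2 = 49 - 21 = 28.
       U_Y = n1*n2 - U_X = 42 - 28 = 14.
Step 4: Ties are present, so use the tie-corrected normal approximation (with continuity correction) for the p-value.
Step 5: p-value = 0.351785; compare to alpha = 0.1. fail to reject H0.

U_X = 28, p = 0.351785, fail to reject H0 at alpha = 0.1.


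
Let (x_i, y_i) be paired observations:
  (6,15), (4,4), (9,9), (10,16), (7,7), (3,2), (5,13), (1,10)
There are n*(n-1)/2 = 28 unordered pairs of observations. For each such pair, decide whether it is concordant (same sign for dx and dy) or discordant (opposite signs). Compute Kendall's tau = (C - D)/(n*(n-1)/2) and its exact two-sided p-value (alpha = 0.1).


Step 1: Enumerate the 28 unordered pairs (i,j) with i<j and classify each by sign(x_j-x_i) * sign(y_j-y_i).
  (1,2):dx=-2,dy=-11->C; (1,3):dx=+3,dy=-6->D; (1,4):dx=+4,dy=+1->C; (1,5):dx=+1,dy=-8->D
  (1,6):dx=-3,dy=-13->C; (1,7):dx=-1,dy=-2->C; (1,8):dx=-5,dy=-5->C; (2,3):dx=+5,dy=+5->C
  (2,4):dx=+6,dy=+12->C; (2,5):dx=+3,dy=+3->C; (2,6):dx=-1,dy=-2->C; (2,7):dx=+1,dy=+9->C
  (2,8):dx=-3,dy=+6->D; (3,4):dx=+1,dy=+7->C; (3,5):dx=-2,dy=-2->C; (3,6):dx=-6,dy=-7->C
  (3,7):dx=-4,dy=+4->D; (3,8):dx=-8,dy=+1->D; (4,5):dx=-3,dy=-9->C; (4,6):dx=-7,dy=-14->C
  (4,7):dx=-5,dy=-3->C; (4,8):dx=-9,dy=-6->C; (5,6):dx=-4,dy=-5->C; (5,7):dx=-2,dy=+6->D
  (5,8):dx=-6,dy=+3->D; (6,7):dx=+2,dy=+11->C; (6,8):dx=-2,dy=+8->D; (7,8):dx=-4,dy=-3->C
Step 2: C = 20, D = 8, total pairs = 28.
Step 3: tau = (C - D)/(n(n-1)/2) = (20 - 8)/28 = 0.428571.
Step 4: Exact two-sided p-value (enumerate n! = 40320 permutations of y under H0): p = 0.178869.
Step 5: alpha = 0.1. fail to reject H0.

tau_b = 0.4286 (C=20, D=8), p = 0.178869, fail to reject H0.


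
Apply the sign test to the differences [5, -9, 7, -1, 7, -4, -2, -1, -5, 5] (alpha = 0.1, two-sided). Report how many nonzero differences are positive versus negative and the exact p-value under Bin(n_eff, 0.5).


Step 1: Discard zero differences. Original n = 10; n_eff = number of nonzero differences = 10.
Nonzero differences (with sign): +5, -9, +7, -1, +7, -4, -2, -1, -5, +5
Step 2: Count signs: positive = 4, negative = 6.
Step 3: Under H0: P(positive) = 0.5, so the number of positives S ~ Bin(10, 0.5).
Step 4: Two-sided exact p-value = sum of Bin(10,0.5) probabilities at or below the observed probability = 0.753906.
Step 5: alpha = 0.1. fail to reject H0.

n_eff = 10, pos = 4, neg = 6, p = 0.753906, fail to reject H0.


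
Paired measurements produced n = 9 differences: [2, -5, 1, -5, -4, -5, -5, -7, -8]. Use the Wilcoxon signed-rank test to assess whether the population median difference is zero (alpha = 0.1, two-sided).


Step 1: Drop any zero differences (none here) and take |d_i|.
|d| = [2, 5, 1, 5, 4, 5, 5, 7, 8]
Step 2: Midrank |d_i| (ties get averaged ranks).
ranks: |2|->2, |5|->5.5, |1|->1, |5|->5.5, |4|->3, |5|->5.5, |5|->5.5, |7|->8, |8|->9
Step 3: Attach original signs; sum ranks with positive sign and with negative sign.
W+ = 2 + 1 = 3
W- = 5.5 + 5.5 + 3 + 5.5 + 5.5 + 8 + 9 = 42
(Check: W+ + W- = 45 should equal n(n+1)/2 = 45.)
Step 4: Test statistic W = min(W+, W-) = 3.
Step 5: Ties in |d|, so use the tie-corrected normal approximation.
        E[W] = n(n+1)/4 = 9*10/4 = 22.5.
        Tie groups: |d|=5 (t=4); sum(t^3 - t) = 60.
        Var[W] = n(n+1)(2n+1)/24 - sum(t^3-t)/48 = 1710/24 - 60/48 = 70.
        z = (W - E[W]) / sqrt(Var[W]) = (3 - 22.5) / 8.3666 = -2.3307.
        Two-sided p = 2*Phi(z) = 0.019769.
Step 6: alpha = 0.1. reject H0.

W+ = 3, W- = 42, W = min = 3, p = 0.019769, reject H0.


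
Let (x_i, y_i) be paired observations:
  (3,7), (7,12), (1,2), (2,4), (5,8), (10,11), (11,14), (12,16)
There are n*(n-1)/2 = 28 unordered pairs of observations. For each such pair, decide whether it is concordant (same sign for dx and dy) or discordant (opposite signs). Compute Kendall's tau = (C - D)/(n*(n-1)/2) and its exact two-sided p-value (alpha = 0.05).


Step 1: Enumerate the 28 unordered pairs (i,j) with i<j and classify each by sign(x_j-x_i) * sign(y_j-y_i).
  (1,2):dx=+4,dy=+5->C; (1,3):dx=-2,dy=-5->C; (1,4):dx=-1,dy=-3->C; (1,5):dx=+2,dy=+1->C
  (1,6):dx=+7,dy=+4->C; (1,7):dx=+8,dy=+7->C; (1,8):dx=+9,dy=+9->C; (2,3):dx=-6,dy=-10->C
  (2,4):dx=-5,dy=-8->C; (2,5):dx=-2,dy=-4->C; (2,6):dx=+3,dy=-1->D; (2,7):dx=+4,dy=+2->C
  (2,8):dx=+5,dy=+4->C; (3,4):dx=+1,dy=+2->C; (3,5):dx=+4,dy=+6->C; (3,6):dx=+9,dy=+9->C
  (3,7):dx=+10,dy=+12->C; (3,8):dx=+11,dy=+14->C; (4,5):dx=+3,dy=+4->C; (4,6):dx=+8,dy=+7->C
  (4,7):dx=+9,dy=+10->C; (4,8):dx=+10,dy=+12->C; (5,6):dx=+5,dy=+3->C; (5,7):dx=+6,dy=+6->C
  (5,8):dx=+7,dy=+8->C; (6,7):dx=+1,dy=+3->C; (6,8):dx=+2,dy=+5->C; (7,8):dx=+1,dy=+2->C
Step 2: C = 27, D = 1, total pairs = 28.
Step 3: tau = (C - D)/(n(n-1)/2) = (27 - 1)/28 = 0.928571.
Step 4: Exact two-sided p-value (enumerate n! = 40320 permutations of y under H0): p = 0.000397.
Step 5: alpha = 0.05. reject H0.

tau_b = 0.9286 (C=27, D=1), p = 0.000397, reject H0.


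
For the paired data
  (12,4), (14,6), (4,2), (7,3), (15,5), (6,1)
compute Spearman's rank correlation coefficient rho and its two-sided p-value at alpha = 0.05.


Step 1: Rank x and y separately (midranks; no ties here).
rank(x): 12->4, 14->5, 4->1, 7->3, 15->6, 6->2
rank(y): 4->4, 6->6, 2->2, 3->3, 5->5, 1->1
Step 2: d_i = R_x(i) - R_y(i); compute d_i^2.
  (4-4)^2=0, (5-6)^2=1, (1-2)^2=1, (3-3)^2=0, (6-5)^2=1, (2-1)^2=1
sum(d^2) = 4.
Step 3: rho = 1 - 6*4 / (6*(6^2 - 1)) = 1 - 24/210 = 0.885714.
Step 4: Under H0, t = rho * sqrt((n-2)/(1-rho^2)) = 3.8158 ~ t(4).
Step 5: Two-sided p-value from the t-distribution with 4 df = 0.018845.
Step 6: alpha = 0.05. reject H0.

rho = 0.8857, p = 0.018845, reject H0 at alpha = 0.05.


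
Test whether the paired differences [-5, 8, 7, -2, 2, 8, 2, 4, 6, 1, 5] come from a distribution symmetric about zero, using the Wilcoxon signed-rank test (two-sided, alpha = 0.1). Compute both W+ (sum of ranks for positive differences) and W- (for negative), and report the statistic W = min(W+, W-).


Step 1: Drop any zero differences (none here) and take |d_i|.
|d| = [5, 8, 7, 2, 2, 8, 2, 4, 6, 1, 5]
Step 2: Midrank |d_i| (ties get averaged ranks).
ranks: |5|->6.5, |8|->10.5, |7|->9, |2|->3, |2|->3, |8|->10.5, |2|->3, |4|->5, |6|->8, |1|->1, |5|->6.5
Step 3: Attach original signs; sum ranks with positive sign and with negative sign.
W+ = 10.5 + 9 + 3 + 10.5 + 3 + 5 + 8 + 1 + 6.5 = 56.5
W- = 6.5 + 3 = 9.5
(Check: W+ + W- = 66 should equal n(n+1)/2 = 66.)
Step 4: Test statistic W = min(W+, W-) = 9.5.
Step 5: Ties in |d|, so use the tie-corrected normal approximation.
        E[W] = n(n+1)/4 = 11*12/4 = 33.
        Tie groups: |d|=2 (t=3), |d|=5 (t=2), |d|=8 (t=2); sum(t^3 - t) = 36.
        Var[W] = n(n+1)(2n+1)/24 - sum(t^3-t)/48 = 3036/24 - 36/48 = 125.75.
        z = (W - E[W]) / sqrt(Var[W]) = (9.5 - 33) / 11.2138 = -2.0956.
        Two-sided p = 2*Phi(z) = 0.036115.
Step 6: alpha = 0.1. reject H0.

W+ = 56.5, W- = 9.5, W = min = 9.5, p = 0.036115, reject H0.


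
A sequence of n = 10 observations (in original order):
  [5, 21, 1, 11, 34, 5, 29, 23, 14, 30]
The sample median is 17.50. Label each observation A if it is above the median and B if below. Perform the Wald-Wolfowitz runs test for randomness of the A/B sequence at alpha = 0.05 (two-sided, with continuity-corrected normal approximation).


Step 1: Compute median = 17.50; label A = above, B = below.
Labels in order: BABBABAABA  (n_A = 5, n_B = 5)
Step 2: Count runs R = 8.
Step 3: Under H0 (random ordering), E[R] = 2*n_A*n_B/(n_A+n_B) + 1 = 2*5*5/10 + 1 = 6.0000.
        Var[R] = 2*n_A*n_B*(2*n_A*n_B - n_A - n_B) / ((n_A+n_B)^2 * (n_A+n_B-1)) = 2000/900 = 2.2222.
        SD[R] = 1.4907.
Step 4: Continuity-corrected z = (R - 0.5 - E[R]) / SD[R] = (8 - 0.5 - 6.0000) / 1.4907 = 1.0062.
Step 5: Two-sided p-value via normal approximation = 2*(1 - Phi(|z|)) = 0.314305.
Step 6: alpha = 0.05. fail to reject H0.

R = 8, z = 1.0062, p = 0.314305, fail to reject H0.


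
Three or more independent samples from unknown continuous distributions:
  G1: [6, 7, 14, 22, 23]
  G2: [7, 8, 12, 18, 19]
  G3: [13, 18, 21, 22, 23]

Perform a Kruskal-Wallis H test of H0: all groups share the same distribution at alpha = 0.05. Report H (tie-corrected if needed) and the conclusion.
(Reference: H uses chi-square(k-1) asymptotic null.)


Step 1: Combine all N = 15 observations and assign midranks.
sorted (value, group, rank): (6,G1,1), (7,G1,2.5), (7,G2,2.5), (8,G2,4), (12,G2,5), (13,G3,6), (14,G1,7), (18,G2,8.5), (18,G3,8.5), (19,G2,10), (21,G3,11), (22,G1,12.5), (22,G3,12.5), (23,G1,14.5), (23,G3,14.5)
Step 2: Sum ranks within each group.
R_1 = 37.5 (n_1 = 5)
R_2 = 30 (n_2 = 5)
R_3 = 52.5 (n_3 = 5)
Step 3: H = 12/(N(N+1)) * sum(R_i^2/n_i) - 3(N+1)
     = 12/(15*16) * (37.5^2/5 + 30^2/5 + 52.5^2/5) - 3*16
     = 0.050000 * 1012.5 - 48
     = 2.625000.
Step 4: Ties present; correction factor C = 1 - 24/(15^3 - 15) = 0.992857. Corrected H = 2.625000 / 0.992857 = 2.643885.
Step 5: Under H0, H ~ chi^2(2); p-value = 0.266617.
Step 6: alpha = 0.05. fail to reject H0.

H = 2.6439, df = 2, p = 0.266617, fail to reject H0.


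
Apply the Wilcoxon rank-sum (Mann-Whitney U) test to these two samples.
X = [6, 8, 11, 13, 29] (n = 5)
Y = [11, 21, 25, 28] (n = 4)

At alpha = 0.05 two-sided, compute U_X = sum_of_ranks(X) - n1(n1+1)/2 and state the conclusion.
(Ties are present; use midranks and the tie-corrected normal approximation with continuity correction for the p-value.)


Step 1: Combine and sort all 9 observations; assign midranks.
sorted (value, group): (6,X), (8,X), (11,X), (11,Y), (13,X), (21,Y), (25,Y), (28,Y), (29,X)
ranks: 6->1, 8->2, 11->3.5, 11->3.5, 13->5, 21->6, 25->7, 28->8, 29->9
Step 2: Rank sum for X: R1 = 1 + 2 + 3.5 + 5 + 9 = 20.5.
Step 3: U_X = R1 - n1(n1+1)/2 = 20.5 - 5*6/2 = 20.5 - 15 = 5.5.
       U_Y = n1*n2 - U_X = 20 - 5.5 = 14.5.
Step 4: Ties are present, so use the tie-corrected normal approximation (with continuity correction) for the p-value.
Step 5: p-value = 0.325163; compare to alpha = 0.05. fail to reject H0.

U_X = 5.5, p = 0.325163, fail to reject H0 at alpha = 0.05.


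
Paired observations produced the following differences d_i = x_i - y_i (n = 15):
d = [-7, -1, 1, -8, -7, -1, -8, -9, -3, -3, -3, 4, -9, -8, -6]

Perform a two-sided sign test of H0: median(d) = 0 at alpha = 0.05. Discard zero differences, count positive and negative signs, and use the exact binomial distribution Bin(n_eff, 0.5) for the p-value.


Step 1: Discard zero differences. Original n = 15; n_eff = number of nonzero differences = 15.
Nonzero differences (with sign): -7, -1, +1, -8, -7, -1, -8, -9, -3, -3, -3, +4, -9, -8, -6
Step 2: Count signs: positive = 2, negative = 13.
Step 3: Under H0: P(positive) = 0.5, so the number of positives S ~ Bin(15, 0.5).
Step 4: Two-sided exact p-value = sum of Bin(15,0.5) probabilities at or below the observed probability = 0.007385.
Step 5: alpha = 0.05. reject H0.

n_eff = 15, pos = 2, neg = 13, p = 0.007385, reject H0.


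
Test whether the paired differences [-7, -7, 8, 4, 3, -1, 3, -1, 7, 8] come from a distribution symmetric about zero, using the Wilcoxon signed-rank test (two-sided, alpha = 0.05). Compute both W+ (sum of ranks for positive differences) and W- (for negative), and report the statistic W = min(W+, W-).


Step 1: Drop any zero differences (none here) and take |d_i|.
|d| = [7, 7, 8, 4, 3, 1, 3, 1, 7, 8]
Step 2: Midrank |d_i| (ties get averaged ranks).
ranks: |7|->7, |7|->7, |8|->9.5, |4|->5, |3|->3.5, |1|->1.5, |3|->3.5, |1|->1.5, |7|->7, |8|->9.5
Step 3: Attach original signs; sum ranks with positive sign and with negative sign.
W+ = 9.5 + 5 + 3.5 + 3.5 + 7 + 9.5 = 38
W- = 7 + 7 + 1.5 + 1.5 = 17
(Check: W+ + W- = 55 should equal n(n+1)/2 = 55.)
Step 4: Test statistic W = min(W+, W-) = 17.
Step 5: Ties in |d|, so use the tie-corrected normal approximation.
        E[W] = n(n+1)/4 = 10*11/4 = 27.5.
        Tie groups: |d|=1 (t=2), |d|=3 (t=2), |d|=7 (t=3), |d|=8 (t=2); sum(t^3 - t) = 42.
        Var[W] = n(n+1)(2n+1)/24 - sum(t^3-t)/48 = 2310/24 - 42/48 = 95.375.
        z = (W - E[W]) / sqrt(Var[W]) = (17 - 27.5) / 9.7660 = -1.0752.
        Two-sided p = 2*Phi(z) = 0.282304.
Step 6: alpha = 0.05. fail to reject H0.

W+ = 38, W- = 17, W = min = 17, p = 0.282304, fail to reject H0.


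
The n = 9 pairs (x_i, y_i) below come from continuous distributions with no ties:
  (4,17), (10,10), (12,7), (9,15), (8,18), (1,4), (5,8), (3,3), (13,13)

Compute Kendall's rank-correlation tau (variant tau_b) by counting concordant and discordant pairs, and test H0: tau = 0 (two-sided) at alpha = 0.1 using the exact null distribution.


Step 1: Enumerate the 36 unordered pairs (i,j) with i<j and classify each by sign(x_j-x_i) * sign(y_j-y_i).
  (1,2):dx=+6,dy=-7->D; (1,3):dx=+8,dy=-10->D; (1,4):dx=+5,dy=-2->D; (1,5):dx=+4,dy=+1->C
  (1,6):dx=-3,dy=-13->C; (1,7):dx=+1,dy=-9->D; (1,8):dx=-1,dy=-14->C; (1,9):dx=+9,dy=-4->D
  (2,3):dx=+2,dy=-3->D; (2,4):dx=-1,dy=+5->D; (2,5):dx=-2,dy=+8->D; (2,6):dx=-9,dy=-6->C
  (2,7):dx=-5,dy=-2->C; (2,8):dx=-7,dy=-7->C; (2,9):dx=+3,dy=+3->C; (3,4):dx=-3,dy=+8->D
  (3,5):dx=-4,dy=+11->D; (3,6):dx=-11,dy=-3->C; (3,7):dx=-7,dy=+1->D; (3,8):dx=-9,dy=-4->C
  (3,9):dx=+1,dy=+6->C; (4,5):dx=-1,dy=+3->D; (4,6):dx=-8,dy=-11->C; (4,7):dx=-4,dy=-7->C
  (4,8):dx=-6,dy=-12->C; (4,9):dx=+4,dy=-2->D; (5,6):dx=-7,dy=-14->C; (5,7):dx=-3,dy=-10->C
  (5,8):dx=-5,dy=-15->C; (5,9):dx=+5,dy=-5->D; (6,7):dx=+4,dy=+4->C; (6,8):dx=+2,dy=-1->D
  (6,9):dx=+12,dy=+9->C; (7,8):dx=-2,dy=-5->C; (7,9):dx=+8,dy=+5->C; (8,9):dx=+10,dy=+10->C
Step 2: C = 21, D = 15, total pairs = 36.
Step 3: tau = (C - D)/(n(n-1)/2) = (21 - 15)/36 = 0.166667.
Step 4: Exact two-sided p-value (enumerate n! = 362880 permutations of y under H0): p = 0.612202.
Step 5: alpha = 0.1. fail to reject H0.

tau_b = 0.1667 (C=21, D=15), p = 0.612202, fail to reject H0.


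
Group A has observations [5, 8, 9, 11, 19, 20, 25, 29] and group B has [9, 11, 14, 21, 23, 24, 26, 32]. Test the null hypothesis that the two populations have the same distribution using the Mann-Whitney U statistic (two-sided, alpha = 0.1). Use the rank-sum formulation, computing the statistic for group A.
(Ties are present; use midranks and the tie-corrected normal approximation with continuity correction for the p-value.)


Step 1: Combine and sort all 16 observations; assign midranks.
sorted (value, group): (5,X), (8,X), (9,X), (9,Y), (11,X), (11,Y), (14,Y), (19,X), (20,X), (21,Y), (23,Y), (24,Y), (25,X), (26,Y), (29,X), (32,Y)
ranks: 5->1, 8->2, 9->3.5, 9->3.5, 11->5.5, 11->5.5, 14->7, 19->8, 20->9, 21->10, 23->11, 24->12, 25->13, 26->14, 29->15, 32->16
Step 2: Rank sum for X: R1 = 1 + 2 + 3.5 + 5.5 + 8 + 9 + 13 + 15 = 57.
Step 3: U_X = R1 - n1(n1+1)/2 = 57 - 8*9/2 = 57 - 36 = 21.
       U_Y = n1*n2 - U_X = 64 - 21 = 43.
Step 4: Ties are present, so use the tie-corrected normal approximation (with continuity correction) for the p-value.
Step 5: p-value = 0.269443; compare to alpha = 0.1. fail to reject H0.

U_X = 21, p = 0.269443, fail to reject H0 at alpha = 0.1.


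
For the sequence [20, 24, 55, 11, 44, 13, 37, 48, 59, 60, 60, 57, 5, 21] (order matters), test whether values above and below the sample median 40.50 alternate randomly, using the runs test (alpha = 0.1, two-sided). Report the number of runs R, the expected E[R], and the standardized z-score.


Step 1: Compute median = 40.50; label A = above, B = below.
Labels in order: BBABABBAAAAABB  (n_A = 7, n_B = 7)
Step 2: Count runs R = 7.
Step 3: Under H0 (random ordering), E[R] = 2*n_A*n_B/(n_A+n_B) + 1 = 2*7*7/14 + 1 = 8.0000.
        Var[R] = 2*n_A*n_B*(2*n_A*n_B - n_A - n_B) / ((n_A+n_B)^2 * (n_A+n_B-1)) = 8232/2548 = 3.2308.
        SD[R] = 1.7974.
Step 4: Continuity-corrected z = (R + 0.5 - E[R]) / SD[R] = (7 + 0.5 - 8.0000) / 1.7974 = -0.2782.
Step 5: Two-sided p-value via normal approximation = 2*(1 - Phi(|z|)) = 0.780879.
Step 6: alpha = 0.1. fail to reject H0.

R = 7, z = -0.2782, p = 0.780879, fail to reject H0.


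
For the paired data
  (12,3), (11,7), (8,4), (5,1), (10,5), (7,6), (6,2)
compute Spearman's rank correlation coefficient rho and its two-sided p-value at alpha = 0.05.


Step 1: Rank x and y separately (midranks; no ties here).
rank(x): 12->7, 11->6, 8->4, 5->1, 10->5, 7->3, 6->2
rank(y): 3->3, 7->7, 4->4, 1->1, 5->5, 6->6, 2->2
Step 2: d_i = R_x(i) - R_y(i); compute d_i^2.
  (7-3)^2=16, (6-7)^2=1, (4-4)^2=0, (1-1)^2=0, (5-5)^2=0, (3-6)^2=9, (2-2)^2=0
sum(d^2) = 26.
Step 3: rho = 1 - 6*26 / (7*(7^2 - 1)) = 1 - 156/336 = 0.535714.
Step 4: Under H0, t = rho * sqrt((n-2)/(1-rho^2)) = 1.4186 ~ t(5).
Step 5: Two-sided p-value from the t-distribution with 5 df = 0.215217.
Step 6: alpha = 0.05. fail to reject H0.

rho = 0.5357, p = 0.215217, fail to reject H0 at alpha = 0.05.


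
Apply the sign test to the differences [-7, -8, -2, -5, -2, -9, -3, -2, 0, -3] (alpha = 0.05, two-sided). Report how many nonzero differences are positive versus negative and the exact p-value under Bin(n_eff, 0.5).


Step 1: Discard zero differences. Original n = 10; n_eff = number of nonzero differences = 9.
Nonzero differences (with sign): -7, -8, -2, -5, -2, -9, -3, -2, -3
Step 2: Count signs: positive = 0, negative = 9.
Step 3: Under H0: P(positive) = 0.5, so the number of positives S ~ Bin(9, 0.5).
Step 4: Two-sided exact p-value = sum of Bin(9,0.5) probabilities at or below the observed probability = 0.003906.
Step 5: alpha = 0.05. reject H0.

n_eff = 9, pos = 0, neg = 9, p = 0.003906, reject H0.


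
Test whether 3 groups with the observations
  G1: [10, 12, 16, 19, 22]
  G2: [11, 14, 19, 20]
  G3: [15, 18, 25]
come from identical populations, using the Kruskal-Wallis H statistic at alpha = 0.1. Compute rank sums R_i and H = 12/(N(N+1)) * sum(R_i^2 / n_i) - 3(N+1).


Step 1: Combine all N = 12 observations and assign midranks.
sorted (value, group, rank): (10,G1,1), (11,G2,2), (12,G1,3), (14,G2,4), (15,G3,5), (16,G1,6), (18,G3,7), (19,G1,8.5), (19,G2,8.5), (20,G2,10), (22,G1,11), (25,G3,12)
Step 2: Sum ranks within each group.
R_1 = 29.5 (n_1 = 5)
R_2 = 24.5 (n_2 = 4)
R_3 = 24 (n_3 = 3)
Step 3: H = 12/(N(N+1)) * sum(R_i^2/n_i) - 3(N+1)
     = 12/(12*13) * (29.5^2/5 + 24.5^2/4 + 24^2/3) - 3*13
     = 0.076923 * 516.112 - 39
     = 0.700962.
Step 4: Ties present; correction factor C = 1 - 6/(12^3 - 12) = 0.996503. Corrected H = 0.700962 / 0.996503 = 0.703421.
Step 5: Under H0, H ~ chi^2(2); p-value = 0.703484.
Step 6: alpha = 0.1. fail to reject H0.

H = 0.7034, df = 2, p = 0.703484, fail to reject H0.


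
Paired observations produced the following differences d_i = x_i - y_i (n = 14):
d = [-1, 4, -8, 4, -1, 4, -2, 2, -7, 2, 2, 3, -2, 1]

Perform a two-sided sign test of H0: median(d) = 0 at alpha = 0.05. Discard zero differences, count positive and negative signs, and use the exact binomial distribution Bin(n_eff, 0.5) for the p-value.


Step 1: Discard zero differences. Original n = 14; n_eff = number of nonzero differences = 14.
Nonzero differences (with sign): -1, +4, -8, +4, -1, +4, -2, +2, -7, +2, +2, +3, -2, +1
Step 2: Count signs: positive = 8, negative = 6.
Step 3: Under H0: P(positive) = 0.5, so the number of positives S ~ Bin(14, 0.5).
Step 4: Two-sided exact p-value = sum of Bin(14,0.5) probabilities at or below the observed probability = 0.790527.
Step 5: alpha = 0.05. fail to reject H0.

n_eff = 14, pos = 8, neg = 6, p = 0.790527, fail to reject H0.


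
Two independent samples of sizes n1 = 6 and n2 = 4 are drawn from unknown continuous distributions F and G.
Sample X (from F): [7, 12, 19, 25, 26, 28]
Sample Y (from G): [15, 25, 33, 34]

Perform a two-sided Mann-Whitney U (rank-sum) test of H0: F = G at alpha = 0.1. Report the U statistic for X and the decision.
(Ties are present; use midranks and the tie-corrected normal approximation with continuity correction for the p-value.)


Step 1: Combine and sort all 10 observations; assign midranks.
sorted (value, group): (7,X), (12,X), (15,Y), (19,X), (25,X), (25,Y), (26,X), (28,X), (33,Y), (34,Y)
ranks: 7->1, 12->2, 15->3, 19->4, 25->5.5, 25->5.5, 26->7, 28->8, 33->9, 34->10
Step 2: Rank sum for X: R1 = 1 + 2 + 4 + 5.5 + 7 + 8 = 27.5.
Step 3: U_X = R1 - n1(n1+1)/2 = 27.5 - 6*7/2 = 27.5 - 21 = 6.5.
       U_Y = n1*n2 - U_X = 24 - 6.5 = 17.5.
Step 4: Ties are present, so use the tie-corrected normal approximation (with continuity correction) for the p-value.
Step 5: p-value = 0.284958; compare to alpha = 0.1. fail to reject H0.

U_X = 6.5, p = 0.284958, fail to reject H0 at alpha = 0.1.
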